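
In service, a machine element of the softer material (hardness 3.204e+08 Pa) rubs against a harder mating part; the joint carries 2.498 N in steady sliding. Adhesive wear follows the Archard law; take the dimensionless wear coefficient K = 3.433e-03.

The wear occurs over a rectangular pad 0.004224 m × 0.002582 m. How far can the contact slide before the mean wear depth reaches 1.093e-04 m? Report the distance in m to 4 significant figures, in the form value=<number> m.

The algebra maintains full float precision; shown intermediates are rounded, and rounded once at the end to 4 significant digits.
Contact area A = 0.004224 m × 0.002582 m = 1.091e-05 m².
SI base units throughout: W = 2.498 N, H = 3.204e+08 Pa, K = 3.433e-03.
Limit volume V_lim = h_lim·A = 1.093e-04 · 1.091e-05 = 1.192e-09 m³.
Inverting, life L = V_lim·H/(K·W) = 1.192e-09 · 3.204e+08 / (3.433e-03 · 2.498) = 44.54 m.

value=44.54 m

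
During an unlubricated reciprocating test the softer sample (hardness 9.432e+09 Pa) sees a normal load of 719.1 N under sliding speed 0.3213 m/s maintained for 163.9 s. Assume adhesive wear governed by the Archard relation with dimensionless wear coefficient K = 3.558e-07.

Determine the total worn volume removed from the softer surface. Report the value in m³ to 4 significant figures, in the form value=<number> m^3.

value=1.429e-12 m^3

All working math runs at exact precision; printed values are rounded; rounded once at the end to 4 significant figures.
Distance covered L = v·t = 0.3213 m/s × 163.9 s = 52.66 m.
In SI base units: W = 719.1 N, H = 9.432e+09 Pa, K = 3.558e-07.
Apply Archard: V = K·W·L/H = 3.558e-07 · 719.1 · 52.66 / 9.432e+09 = 1.429e-12 m³.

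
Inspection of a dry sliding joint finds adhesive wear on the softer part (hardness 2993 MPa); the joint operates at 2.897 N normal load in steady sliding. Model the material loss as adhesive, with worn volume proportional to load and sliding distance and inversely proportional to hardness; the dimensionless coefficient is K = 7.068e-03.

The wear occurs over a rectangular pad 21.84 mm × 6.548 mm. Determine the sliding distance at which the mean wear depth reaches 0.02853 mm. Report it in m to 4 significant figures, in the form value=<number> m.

All working math runs at full float precision, and the intermediates appear rounded, and rounded just once: 4 significant digits.
Hardness H = 2993 MPa = 2.993e+09 Pa.
Pad sides 21.84 mm × 6.548 mm = 0.02184 m × 0.006548 m. Contact area A = 0.02184 m × 0.006548 m = 1.430e-04 m².
Depth limit h_lim = 0.02853 mm = 2.853e-05 m.
As SI base values: W = 2.897 N, H = 2.993e+09 Pa, K = 7.068e-03.
Allowed volume V_lim = h_lim·A = 2.853e-05 · 1.430e-04 = 4.080e-09 m³.
Thus life L = V_lim·H/(K·W) = 4.080e-09 · 2.993e+09 / (7.068e-03 · 2.897) = 596.4 m.

value=596.4 m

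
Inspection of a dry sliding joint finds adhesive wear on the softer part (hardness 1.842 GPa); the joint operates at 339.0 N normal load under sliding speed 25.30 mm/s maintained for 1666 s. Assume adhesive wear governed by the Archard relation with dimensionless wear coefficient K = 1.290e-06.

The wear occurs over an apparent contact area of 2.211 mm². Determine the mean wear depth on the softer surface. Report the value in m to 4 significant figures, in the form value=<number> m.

value=4.526e-06 m

All arithmetic holds full float precision, and intermediate values are shown rounded. Rounded just once, at 4 significant digits.
Convert: Sliding speed v = 25.30 mm/s = 0.02530 m/s. The distance L = v·t = 0.02530 m/s × 1666 s = 42.15 m.
Convert: Hardness H = 1.842 GPa = 1.842e+09 Pa.
Convert: Contact area A = 2.211 mm² = 2.211e-06 m².
As SI base values: W = 339.0 N, H = 1.842e+09 Pa, K = 1.290e-06.
Archard volume V = K·W·L/H = 1.290e-06 · 339.0 · 42.15 / 1.842e+09 = 1.001e-11 m³.
Depth of wear h = V/A = 1.001e-11 / 2.211e-06 = 4.526e-06 m.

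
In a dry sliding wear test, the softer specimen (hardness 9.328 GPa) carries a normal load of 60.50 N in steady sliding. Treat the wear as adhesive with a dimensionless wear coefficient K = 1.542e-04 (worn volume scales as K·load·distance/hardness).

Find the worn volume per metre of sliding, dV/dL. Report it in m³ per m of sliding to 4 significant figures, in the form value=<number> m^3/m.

The intermediates appear rounded, and all arithmetic keeps full precision — rounded once at the end to four significant figures.
Hardness H = 9.328 GPa = 9.328e+09 Pa.
In SI base units: W = 60.50 N, H = 9.328e+09 Pa, K = 1.542e-04.
Wear rate dV/dL = K·W/H, so: 1.542e-04 · 60.50 / 9.328e+09 = 1.000e-12 m³/m.

value=1.000e-12 m^3/m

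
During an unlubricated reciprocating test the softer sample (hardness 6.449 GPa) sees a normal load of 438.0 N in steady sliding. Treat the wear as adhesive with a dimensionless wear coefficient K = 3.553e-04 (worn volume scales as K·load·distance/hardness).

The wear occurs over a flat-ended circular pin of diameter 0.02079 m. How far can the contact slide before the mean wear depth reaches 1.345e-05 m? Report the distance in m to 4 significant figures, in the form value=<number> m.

Displayed values are rounded — the computation maintains exact precision — one last rounding: 4 significant figures.
Convert: Hardness H = 6.449 GPa = 6.449e+09 Pa.
Convert: Contact area A = π·d²/4 = π·(0.02079 m)²/4 = 3.395e-04 m².
Working in SI base units: W = 438.0 N, H = 6.449e+09 Pa, K = 3.553e-04.
Limit volume V_lim = h_lim·A = 1.345e-05 · 3.395e-04 = 4.566e-09 m³.
Sliding life L = V_lim·H/(K·W) = 4.566e-09 · 6.449e+09 / (3.553e-04 · 438.0) = 189.2 m.

value=189.2 m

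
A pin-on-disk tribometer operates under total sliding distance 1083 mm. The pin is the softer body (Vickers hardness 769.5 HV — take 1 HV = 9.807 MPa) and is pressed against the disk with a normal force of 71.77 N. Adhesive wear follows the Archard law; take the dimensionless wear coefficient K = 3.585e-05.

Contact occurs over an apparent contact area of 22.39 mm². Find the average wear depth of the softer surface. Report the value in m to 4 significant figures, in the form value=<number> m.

value=1.649e-08 m

Intermediates are shown rounded; each operation maintains full precision, and rounded just once: four significant figures.
Convert: Total distance L = 1083 mm = 1.083 m.
Convert: Hardness H = 769.5 HV × 9.807 MPa/HV = 7546 MPa = 7.546e+09 Pa.
Convert: Contact area A = 22.39 mm² = 2.239e-05 m².
Collected in SI base units: W = 71.77 N, H = 7.546e+09 Pa, K = 3.585e-05.
The Archard volume V = K·W·L/H = 3.585e-05 · 71.77 · 1.083 / 7.546e+09 = 3.692e-13 m³.
Average depth h = V/A = 3.692e-13 / 2.239e-05 = 1.649e-08 m.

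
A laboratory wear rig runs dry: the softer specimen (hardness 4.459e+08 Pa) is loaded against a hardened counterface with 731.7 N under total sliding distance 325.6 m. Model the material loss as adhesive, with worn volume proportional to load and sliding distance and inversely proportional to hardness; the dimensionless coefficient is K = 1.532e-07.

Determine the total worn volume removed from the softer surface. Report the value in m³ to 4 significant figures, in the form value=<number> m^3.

value=8.185e-11 m^3

All arithmetic runs at full float precision, and quoted intermediates are rounded; one final rounding: 4 significant digits.
As SI base values: W = 731.7 N, H = 4.459e+08 Pa, K = 1.532e-07.
Volume removed: V = K·W·L/H = 1.532e-07 · 731.7 · 325.6 / 4.459e+08 = 8.185e-11 m³.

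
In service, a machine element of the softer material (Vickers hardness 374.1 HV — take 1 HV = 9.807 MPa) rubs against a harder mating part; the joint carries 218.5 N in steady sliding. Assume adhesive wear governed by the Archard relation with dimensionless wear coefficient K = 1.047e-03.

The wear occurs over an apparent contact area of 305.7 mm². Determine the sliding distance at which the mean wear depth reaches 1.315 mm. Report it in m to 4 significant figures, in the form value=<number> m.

value=6447 m

All arithmetic carries full precision, and shown intermediates are rounded; one final rounding, at 4 significant figures.
Convert: Hardness H = 374.1 HV × 9.807 MPa/HV = 3669 MPa = 3.669e+09 Pa.
Convert: Contact area A = 305.7 mm² = 3.057e-04 m².
Convert: Depth limit h_lim = 1.315 mm = 0.001315 m.
Working in SI base units: W = 218.5 N, H = 3.669e+09 Pa, K = 1.047e-03.
Allowed volume V_lim = h_lim·A = 0.001315 · 3.057e-04 = 4.020e-07 m³.
Thus life L = V_lim·H/(K·W) = 4.020e-07 · 3.669e+09 / (1.047e-03 · 218.5) = 6447 m.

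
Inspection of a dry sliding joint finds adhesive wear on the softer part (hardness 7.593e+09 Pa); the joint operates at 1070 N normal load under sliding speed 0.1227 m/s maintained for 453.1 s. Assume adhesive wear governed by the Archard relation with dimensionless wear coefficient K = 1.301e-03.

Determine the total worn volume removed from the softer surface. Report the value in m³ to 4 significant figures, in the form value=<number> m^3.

All arithmetic keeps exact precision, and intermediates are printed rounded — a single final rounding: 4 significant digits.
Distance L = v·t = 0.1227 m/s × 453.1 s = 55.60 m.
SI base units throughout: W = 1070 N, H = 7.593e+09 Pa, K = 1.301e-03.
By Archard's law, V = K·W·L/H = 1.301e-03 · 1070 · 55.60 / 7.593e+09 = 1.019e-08 m³.

value=1.019e-08 m^3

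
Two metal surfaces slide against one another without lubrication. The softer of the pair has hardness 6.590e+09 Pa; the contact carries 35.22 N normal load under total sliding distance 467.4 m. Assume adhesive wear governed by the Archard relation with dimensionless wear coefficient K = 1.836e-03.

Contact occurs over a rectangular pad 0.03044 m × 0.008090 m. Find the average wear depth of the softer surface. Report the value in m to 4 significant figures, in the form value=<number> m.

value=1.862e-05 m

Every step carries full precision, and displayed values are rounded — one final rounding: four significant digits.
Contact area A = 0.03044 m × 0.008090 m = 2.463e-04 m².
Restated in SI base units: W = 35.22 N, H = 6.590e+09 Pa, K = 1.836e-03.
Volume removed: V = K·W·L/H = 1.836e-03 · 35.22 · 467.4 / 6.590e+09 = 4.586e-09 m³.
Average depth h = V/A = 4.586e-09 / 2.463e-04 = 1.862e-05 m.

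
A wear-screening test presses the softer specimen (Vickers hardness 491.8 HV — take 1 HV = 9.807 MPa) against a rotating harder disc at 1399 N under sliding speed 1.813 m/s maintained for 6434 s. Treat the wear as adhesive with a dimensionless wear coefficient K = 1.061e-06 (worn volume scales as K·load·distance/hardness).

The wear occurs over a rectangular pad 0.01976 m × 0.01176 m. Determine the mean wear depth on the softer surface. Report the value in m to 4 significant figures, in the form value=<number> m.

Intermediate values appear rounded; all working math runs at exact precision — one last rounding to 4 significant digits.
Distance L = v·t = 1.813 m/s × 6434 s = 1.166e+04 m.
Hardness H = 491.8 HV × 9.807 MPa/HV = 4823 MPa = 4.823e+09 Pa.
Contact area A = 0.01976 m × 0.01176 m = 2.324e-04 m².
SI base units throughout: W = 1399 N, H = 4.823e+09 Pa, K = 1.061e-06.
Worn volume V = K·W·L/H = 1.061e-06 · 1399 · 1.166e+04 / 4.823e+09 = 3.590e-09 m³.
Mean depth h = V/A = 3.590e-09 / 2.324e-04 = 1.545e-05 m.

value=1.545e-05 m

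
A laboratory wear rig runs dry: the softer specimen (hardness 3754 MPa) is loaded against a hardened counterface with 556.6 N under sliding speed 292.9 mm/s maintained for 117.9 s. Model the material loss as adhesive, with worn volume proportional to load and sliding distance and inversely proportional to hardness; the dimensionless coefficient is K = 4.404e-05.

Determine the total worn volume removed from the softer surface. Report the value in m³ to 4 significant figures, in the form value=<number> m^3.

The computation holds full float precision. Intermediate values appear rounded — one final rounding to 4 significant digits.
Convert: Sliding speed v = 292.9 mm/s = 0.2929 m/s. Path length L = v·t = 0.2929 m/s × 117.9 s = 34.53 m.
Convert: Hardness H = 3754 MPa = 3.754e+09 Pa.
SI base units throughout: W = 556.6 N, H = 3.754e+09 Pa, K = 4.404e-05.
Archard volume V = K·W·L/H = 4.404e-05 · 556.6 · 34.53 / 3.754e+09 = 2.255e-10 m³.

value=2.255e-10 m^3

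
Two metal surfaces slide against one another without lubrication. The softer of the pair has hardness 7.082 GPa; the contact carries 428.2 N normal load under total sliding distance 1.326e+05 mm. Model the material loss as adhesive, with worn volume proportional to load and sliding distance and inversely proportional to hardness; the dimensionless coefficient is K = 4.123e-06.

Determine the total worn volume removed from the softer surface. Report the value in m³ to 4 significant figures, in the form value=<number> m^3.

value=3.306e-11 m^3

Every step maintains full precision; displayed values are rounded, and rounded just once: four significant digits.
Convert: Distance L = 1.326e+05 mm = 132.6 m.
Convert: Hardness H = 7.082 GPa = 7.082e+09 Pa.
Restated in SI base units: W = 428.2 N, H = 7.082e+09 Pa, K = 4.123e-06.
The Archard volume V = K·W·L/H = 4.123e-06 · 428.2 · 132.6 / 7.082e+09 = 3.306e-11 m³.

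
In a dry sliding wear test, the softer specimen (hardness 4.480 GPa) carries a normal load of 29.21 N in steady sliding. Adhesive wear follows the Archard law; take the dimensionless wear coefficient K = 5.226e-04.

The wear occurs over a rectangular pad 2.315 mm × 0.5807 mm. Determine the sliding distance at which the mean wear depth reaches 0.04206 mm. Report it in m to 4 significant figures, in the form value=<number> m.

value=16.59 m

All arithmetic maintains full precision; the intermediates are displayed rounded. Rounded just once, at four significant figures.
Convert: Hardness H = 4.480 GPa = 4.480e+09 Pa.
Convert: Pad sides 2.315 mm × 0.5807 mm = 2.315e-03 m × 5.807e-04 m. Contact area A = 2.315e-03 m × 5.807e-04 m = 1.344e-06 m².
Convert: Depth limit h_lim = 0.04206 mm = 4.206e-05 m.
Restated in SI base units: W = 29.21 N, H = 4.480e+09 Pa, K = 5.226e-04.
At the depth limit, V_lim = h_lim·A = 4.206e-05 · 1.344e-06 = 5.654e-11 m³.
Life L = V_lim·H/(K·W) = 5.654e-11 · 4.480e+09 / (5.226e-04 · 29.21) = 16.59 m.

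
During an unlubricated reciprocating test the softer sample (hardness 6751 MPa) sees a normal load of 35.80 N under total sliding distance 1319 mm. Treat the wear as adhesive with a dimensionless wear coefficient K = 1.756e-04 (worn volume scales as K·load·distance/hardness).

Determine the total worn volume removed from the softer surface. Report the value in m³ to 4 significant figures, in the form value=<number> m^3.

value=1.228e-12 m^3

Intermediate values appear rounded — all working math maintains exact precision. Rounded once at the end to 4 significant digits.
Convert: Path length L = 1319 mm = 1.319 m.
Convert: Hardness H = 6751 MPa = 6.751e+09 Pa.
In SI base units, W = 35.80 N, H = 6.751e+09 Pa, K = 1.756e-04.
By Archard's law, V = K·W·L/H = 1.756e-04 · 35.80 · 1.319 / 6.751e+09 = 1.228e-12 m³.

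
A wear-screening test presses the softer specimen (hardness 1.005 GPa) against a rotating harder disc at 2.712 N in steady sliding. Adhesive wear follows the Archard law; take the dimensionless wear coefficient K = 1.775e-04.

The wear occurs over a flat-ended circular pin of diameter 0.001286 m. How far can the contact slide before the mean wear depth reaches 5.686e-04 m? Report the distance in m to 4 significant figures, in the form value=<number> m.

value=1542 m

The intermediates are printed rounded; each operation holds exact precision; a single final rounding to 4 significant digits.
Convert: Hardness H = 1.005 GPa = 1.005e+09 Pa.
Convert: Contact area A = π·d²/4 = π·(0.001286 m)²/4 = 1.299e-06 m².
In SI base units, W = 2.712 N, H = 1.005e+09 Pa, K = 1.775e-04.
Permissible volume V_lim = h_lim·A = 5.686e-04 · 1.299e-06 = 7.385e-10 m³.
Sliding life L = V_lim·H/(K·W) = 7.385e-10 · 1.005e+09 / (1.775e-04 · 2.712) = 1542 m.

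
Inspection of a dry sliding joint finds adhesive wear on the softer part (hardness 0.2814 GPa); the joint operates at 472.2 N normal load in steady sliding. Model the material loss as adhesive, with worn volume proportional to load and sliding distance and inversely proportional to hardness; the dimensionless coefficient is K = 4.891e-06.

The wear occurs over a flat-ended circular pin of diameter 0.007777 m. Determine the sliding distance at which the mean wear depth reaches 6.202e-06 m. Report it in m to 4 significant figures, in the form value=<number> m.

value=35.90 m

The intermediates appear rounded. Each operation carries full float precision; rounded just once, at 4 significant figures.
Hardness H = 0.2814 GPa = 2.814e+08 Pa.
Contact area A = π·d²/4 = π·(0.007777 m)²/4 = 4.750e-05 m².
SI base units throughout: W = 472.2 N, H = 2.814e+08 Pa, K = 4.891e-06.
Volume at the limit: V_lim = h_lim·A = 6.202e-06 · 4.750e-05 = 2.946e-10 m³.
Inverting, life L = V_lim·H/(K·W) = 2.946e-10 · 2.814e+08 / (4.891e-06 · 472.2) = 35.90 m.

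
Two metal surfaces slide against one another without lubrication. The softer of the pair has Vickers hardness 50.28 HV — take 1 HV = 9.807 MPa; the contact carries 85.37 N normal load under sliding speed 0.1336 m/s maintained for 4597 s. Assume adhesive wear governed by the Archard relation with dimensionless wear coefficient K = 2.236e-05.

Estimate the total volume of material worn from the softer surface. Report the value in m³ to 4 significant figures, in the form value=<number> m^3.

value=2.378e-09 m^3

Each operation keeps full precision. The intermediates are shown rounded, and one final rounding, at 4 significant figures.
Sliding distance L = v·t = 0.1336 m/s × 4597 s = 614.2 m.
Hardness H = 50.28 HV × 9.807 MPa/HV = 493.1 MPa = 4.931e+08 Pa.
Collected in SI base units: W = 85.37 N, H = 4.931e+08 Pa, K = 2.236e-05.
Archard relation: V = K·W·L/H = 2.236e-05 · 85.37 · 614.2 / 4.931e+08 = 2.378e-09 m³.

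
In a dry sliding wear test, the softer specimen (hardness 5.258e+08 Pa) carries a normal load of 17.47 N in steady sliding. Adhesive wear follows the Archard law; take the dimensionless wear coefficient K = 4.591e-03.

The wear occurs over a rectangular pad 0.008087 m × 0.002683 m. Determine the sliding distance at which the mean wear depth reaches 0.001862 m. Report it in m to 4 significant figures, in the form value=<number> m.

value=264.9 m

Shown intermediates are rounded, and each operation carries full float precision — rounded once at the end: four significant digits.
Contact area A = 0.008087 m × 0.002683 m = 2.170e-05 m².
Working in SI base units: W = 17.47 N, H = 5.258e+08 Pa, K = 4.591e-03.
At the depth limit, V_lim = h_lim·A = 0.001862 · 2.170e-05 = 4.040e-08 m³.
So the life L = V_lim·H/(K·W) = 4.040e-08 · 5.258e+08 / (4.591e-03 · 17.47) = 264.9 m.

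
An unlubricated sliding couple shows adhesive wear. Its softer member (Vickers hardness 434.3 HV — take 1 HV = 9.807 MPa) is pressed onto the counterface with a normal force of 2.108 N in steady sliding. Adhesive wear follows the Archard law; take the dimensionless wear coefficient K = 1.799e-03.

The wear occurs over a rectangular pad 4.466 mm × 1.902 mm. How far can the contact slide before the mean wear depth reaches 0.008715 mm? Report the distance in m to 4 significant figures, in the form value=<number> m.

value=83.14 m

The intermediates are displayed rounded, and every step holds exact precision — one last rounding, at 4 significant digits.
Convert: Hardness H = 434.3 HV × 9.807 MPa/HV = 4259 MPa = 4.259e+09 Pa.
Convert: Pad sides 4.466 mm × 1.902 mm = 0.004466 m × 0.001902 m. Contact area A = 0.004466 m × 0.001902 m = 8.494e-06 m².
Convert: Depth limit h_lim = 0.008715 mm = 8.715e-06 m.
Collected in SI base units: W = 2.108 N, H = 4.259e+09 Pa, K = 1.799e-03.
Permissible volume V_lim = h_lim·A = 8.715e-06 · 8.494e-06 = 7.403e-11 m³.
Thus life L = V_lim·H/(K·W) = 7.403e-11 · 4.259e+09 / (1.799e-03 · 2.108) = 83.14 m.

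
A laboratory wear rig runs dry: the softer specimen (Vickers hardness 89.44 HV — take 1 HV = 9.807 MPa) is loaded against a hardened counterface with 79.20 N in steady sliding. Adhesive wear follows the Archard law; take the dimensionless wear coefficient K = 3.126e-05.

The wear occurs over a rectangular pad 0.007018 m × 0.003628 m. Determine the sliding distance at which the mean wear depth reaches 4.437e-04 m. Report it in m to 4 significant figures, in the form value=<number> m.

All arithmetic carries full float precision — intermediates are shown rounded. Rounded just once to four significant digits.
Hardness H = 89.44 HV × 9.807 MPa/HV = 877.1 MPa = 8.771e+08 Pa.
Contact area A = 0.007018 m × 0.003628 m = 2.546e-05 m².
SI base units throughout: W = 79.20 N, H = 8.771e+08 Pa, K = 3.126e-05.
Volume at the limit: V_lim = h_lim·A = 4.437e-04 · 2.546e-05 = 1.130e-08 m³.
Thus life L = V_lim·H/(K·W) = 1.130e-08 · 8.771e+08 / (3.126e-05 · 79.20) = 4002 m.

value=4002 m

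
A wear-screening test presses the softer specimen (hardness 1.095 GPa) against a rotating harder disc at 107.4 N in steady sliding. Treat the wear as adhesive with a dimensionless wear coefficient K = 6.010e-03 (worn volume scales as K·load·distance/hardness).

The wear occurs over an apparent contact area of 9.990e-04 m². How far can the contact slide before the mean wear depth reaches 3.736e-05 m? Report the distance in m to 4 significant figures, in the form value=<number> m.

value=63.32 m

The computation maintains full precision — the intermediates are shown rounded; rounded once at the end: four significant digits.
Hardness H = 1.095 GPa = 1.095e+09 Pa.
Working in SI base units: W = 107.4 N, H = 1.095e+09 Pa, K = 6.010e-03.
At the depth limit, V_lim = h_lim·A = 3.736e-05 · 9.990e-04 = 3.732e-08 m³.
Life L = V_lim·H/(K·W) = 3.732e-08 · 1.095e+09 / (6.010e-03 · 107.4) = 63.32 m.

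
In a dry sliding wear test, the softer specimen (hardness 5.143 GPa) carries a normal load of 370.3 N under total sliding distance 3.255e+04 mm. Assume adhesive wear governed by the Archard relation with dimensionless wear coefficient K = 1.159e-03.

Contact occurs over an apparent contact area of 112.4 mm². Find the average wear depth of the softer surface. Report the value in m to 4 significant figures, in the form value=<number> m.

value=2.417e-05 m

Intermediate values are printed rounded; every step keeps exact precision. Rounded just once: 4 significant figures.
Convert: The distance L = 3.255e+04 mm = 32.55 m.
Convert: Hardness H = 5.143 GPa = 5.143e+09 Pa.
Convert: Contact area A = 112.4 mm² = 1.124e-04 m².
In SI base units, W = 370.3 N, H = 5.143e+09 Pa, K = 1.159e-03.
By Archard's law, V = K·W·L/H = 1.159e-03 · 370.3 · 32.55 / 5.143e+09 = 2.716e-09 m³.
Mean depth h = V/A = 2.716e-09 / 1.124e-04 = 2.417e-05 m.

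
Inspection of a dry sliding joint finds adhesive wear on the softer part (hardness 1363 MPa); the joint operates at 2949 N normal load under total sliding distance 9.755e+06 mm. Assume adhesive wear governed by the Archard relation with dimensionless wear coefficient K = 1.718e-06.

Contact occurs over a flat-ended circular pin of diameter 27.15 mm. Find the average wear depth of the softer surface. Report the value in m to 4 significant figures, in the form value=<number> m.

Intermediates are shown rounded; all arithmetic runs at full float precision; a lone final rounding to 4 significant digits.
Convert: Total distance L = 9.755e+06 mm = 9755 m.
Convert: Hardness H = 1363 MPa = 1.363e+09 Pa.
Convert: Pin diameter d = 27.15 mm = 0.02715 m. Contact area A = π·d²/4 = π·(0.02715 m)²/4 = 5.789e-04 m².
Expressed in SI base units: W = 2949 N, H = 1.363e+09 Pa, K = 1.718e-06.
Apply Archard: V = K·W·L/H = 1.718e-06 · 2949 · 9755 / 1.363e+09 = 3.626e-08 m³.
Depth of wear h = V/A = 3.626e-08 / 5.789e-04 = 6.263e-05 m.

value=6.263e-05 m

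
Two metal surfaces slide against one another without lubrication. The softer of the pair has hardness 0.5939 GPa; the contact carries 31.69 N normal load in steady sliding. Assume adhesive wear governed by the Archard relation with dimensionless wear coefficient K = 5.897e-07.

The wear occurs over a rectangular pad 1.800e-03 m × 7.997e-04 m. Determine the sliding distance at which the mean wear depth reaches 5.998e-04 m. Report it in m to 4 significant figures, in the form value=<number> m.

value=2.744e+04 m

Shown intermediates are rounded. The algebra carries full float precision — one last rounding: four significant figures.
Hardness H = 0.5939 GPa = 5.939e+08 Pa.
Contact area A = 1.800e-03 m × 7.997e-04 m = 1.439e-06 m².
As SI base values: W = 31.69 N, H = 5.939e+08 Pa, K = 5.897e-07.
Permissible volume V_lim = h_lim·A = 5.998e-04 · 1.439e-06 = 8.634e-10 m³.
Inverting, life L = V_lim·H/(K·W) = 8.634e-10 · 5.939e+08 / (5.897e-07 · 31.69) = 2.744e+04 m.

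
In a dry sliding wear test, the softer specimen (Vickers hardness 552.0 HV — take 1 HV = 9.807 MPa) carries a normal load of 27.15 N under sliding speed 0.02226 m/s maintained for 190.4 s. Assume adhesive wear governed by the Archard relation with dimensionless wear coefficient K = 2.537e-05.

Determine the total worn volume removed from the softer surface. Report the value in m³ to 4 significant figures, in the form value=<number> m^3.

value=5.393e-13 m^3

Shown intermediates are rounded — all arithmetic carries exact precision; rounded once at the end to four significant figures.
Convert: Distance covered L = v·t = 0.02226 m/s × 190.4 s = 4.238 m.
Convert: Hardness H = 552.0 HV × 9.807 MPa/HV = 5413 MPa = 5.413e+09 Pa.
In SI base units, W = 27.15 N, H = 5.413e+09 Pa, K = 2.537e-05.
Archard relation: V = K·W·L/H = 2.537e-05 · 27.15 · 4.238 / 5.413e+09 = 5.393e-13 m³.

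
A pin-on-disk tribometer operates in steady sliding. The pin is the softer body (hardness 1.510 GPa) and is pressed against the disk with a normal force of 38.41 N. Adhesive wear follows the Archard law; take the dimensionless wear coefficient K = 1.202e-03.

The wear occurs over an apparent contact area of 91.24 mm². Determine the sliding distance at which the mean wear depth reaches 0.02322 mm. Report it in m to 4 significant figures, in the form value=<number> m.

The intermediates are displayed rounded — the algebra keeps full float precision. Rounded once at the end: 4 significant digits.
Convert: Hardness H = 1.510 GPa = 1.510e+09 Pa.
Convert: Contact area A = 91.24 mm² = 9.124e-05 m².
Convert: Depth limit h_lim = 0.02322 mm = 2.322e-05 m.
In SI base units, W = 38.41 N, H = 1.510e+09 Pa, K = 1.202e-03.
Volume at the limit: V_lim = h_lim·A = 2.322e-05 · 9.124e-05 = 2.119e-09 m³.
Inverting, life L = V_lim·H/(K·W) = 2.119e-09 · 1.510e+09 / (1.202e-03 · 38.41) = 69.29 m.

value=69.29 m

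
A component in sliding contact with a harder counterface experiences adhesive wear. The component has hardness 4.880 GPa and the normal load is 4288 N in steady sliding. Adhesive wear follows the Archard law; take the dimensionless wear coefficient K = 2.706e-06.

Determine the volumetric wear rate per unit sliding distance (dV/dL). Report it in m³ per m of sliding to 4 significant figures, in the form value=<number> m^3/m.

value=2.378e-12 m^3/m

Every step holds full float precision, and intermediate values are printed rounded. Rounded just once, at 4 significant digits.
Convert: Hardness H = 4.880 GPa = 4.880e+09 Pa.
In SI base units: W = 4288 N, H = 4.880e+09 Pa, K = 2.706e-06.
Sliding wear rate dV/dL = K·W/H — distance-free: 2.706e-06 · 4288 / 4.880e+09 = 2.378e-12 m³/m.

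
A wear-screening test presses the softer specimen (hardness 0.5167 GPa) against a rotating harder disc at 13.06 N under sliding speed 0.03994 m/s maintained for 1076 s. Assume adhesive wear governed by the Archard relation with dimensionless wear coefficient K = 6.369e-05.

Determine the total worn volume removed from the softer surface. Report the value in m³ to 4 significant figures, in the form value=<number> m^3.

Intermediates are shown rounded, and all working math holds full precision; rounded once at the end: 4 significant digits.
Path length L = v·t = 0.03994 m/s × 1076 s = 42.98 m.
Hardness H = 0.5167 GPa = 5.167e+08 Pa.
In SI base units: W = 13.06 N, H = 5.167e+08 Pa, K = 6.369e-05.
Archard relation: V = K·W·L/H = 6.369e-05 · 13.06 · 42.98 / 5.167e+08 = 6.918e-11 m³.

value=6.918e-11 m^3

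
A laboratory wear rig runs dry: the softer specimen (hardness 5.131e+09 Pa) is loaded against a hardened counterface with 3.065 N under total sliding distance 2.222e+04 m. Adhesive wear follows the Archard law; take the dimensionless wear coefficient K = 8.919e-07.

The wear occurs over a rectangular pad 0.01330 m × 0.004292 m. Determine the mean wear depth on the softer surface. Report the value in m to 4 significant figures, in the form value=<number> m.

The intermediates are displayed rounded — all working math maintains exact precision. Rounded just once, at 4 significant figures.
Contact area A = 0.01330 m × 0.004292 m = 5.708e-05 m².
SI base units throughout: W = 3.065 N, H = 5.131e+09 Pa, K = 8.919e-07.
By Archard's law, V = K·W·L/H = 8.919e-07 · 3.065 · 2.222e+04 / 5.131e+09 = 1.184e-11 m³.
Mean wear depth h = V/A = 1.184e-11 / 5.708e-05 = 2.074e-07 m.

value=2.074e-07 m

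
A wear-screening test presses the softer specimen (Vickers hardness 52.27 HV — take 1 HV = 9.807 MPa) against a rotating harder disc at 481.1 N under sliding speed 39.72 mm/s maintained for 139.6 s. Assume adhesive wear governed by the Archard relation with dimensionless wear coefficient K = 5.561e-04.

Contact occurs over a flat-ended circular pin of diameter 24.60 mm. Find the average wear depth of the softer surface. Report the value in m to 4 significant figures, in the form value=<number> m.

value=6.089e-06 m

The algebra runs at full float precision — intermediates appear rounded — rounded once at the end to four significant figures.
Convert: Sliding speed v = 39.72 mm/s = 0.03972 m/s. Sliding distance L = v·t = 0.03972 m/s × 139.6 s = 5.545 m.
Convert: Hardness H = 52.27 HV × 9.807 MPa/HV = 512.6 MPa = 5.126e+08 Pa.
Convert: Pin diameter d = 24.60 mm = 0.02460 m. Contact area A = π·d²/4 = π·(0.02460 m)²/4 = 4.753e-04 m².
In SI base units: W = 481.1 N, H = 5.126e+08 Pa, K = 5.561e-04.
Volume removed: V = K·W·L/H = 5.561e-04 · 481.1 · 5.545 / 5.126e+08 = 2.894e-09 m³.
Depth of wear h = V/A = 2.894e-09 / 4.753e-04 = 6.089e-06 m.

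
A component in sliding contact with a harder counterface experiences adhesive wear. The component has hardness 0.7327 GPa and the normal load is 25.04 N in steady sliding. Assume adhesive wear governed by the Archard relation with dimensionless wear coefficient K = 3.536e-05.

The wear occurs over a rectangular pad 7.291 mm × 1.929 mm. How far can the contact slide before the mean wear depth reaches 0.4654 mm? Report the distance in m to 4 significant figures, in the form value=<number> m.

value=5417 m

All arithmetic keeps exact precision, and intermediate values are displayed rounded — one final rounding, at four significant figures.
Hardness H = 0.7327 GPa = 7.327e+08 Pa.
Pad sides 7.291 mm × 1.929 mm = 0.007291 m × 0.001929 m. Contact area A = 0.007291 m × 0.001929 m = 1.406e-05 m².
Depth limit h_lim = 0.4654 mm = 4.654e-04 m.
SI base units throughout: W = 25.04 N, H = 7.327e+08 Pa, K = 3.536e-05.
Permissible volume V_lim = h_lim·A = 4.654e-04 · 1.406e-05 = 6.546e-09 m³.
Life L = V_lim·H/(K·W) = 6.546e-09 · 7.327e+08 / (3.536e-05 · 25.04) = 5417 m.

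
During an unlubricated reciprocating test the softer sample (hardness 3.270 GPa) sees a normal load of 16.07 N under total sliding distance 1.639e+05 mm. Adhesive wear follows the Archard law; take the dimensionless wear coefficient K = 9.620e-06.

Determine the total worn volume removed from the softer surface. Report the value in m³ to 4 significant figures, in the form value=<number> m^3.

All working math carries exact precision. The intermediates are shown rounded — a single final rounding to four significant digits.
Distance L = 1.639e+05 mm = 163.9 m.
Hardness H = 3.270 GPa = 3.270e+09 Pa.
Working in SI base units: W = 16.07 N, H = 3.270e+09 Pa, K = 9.620e-06.
By Archard's law, V = K·W·L/H = 9.620e-06 · 16.07 · 163.9 / 3.270e+09 = 7.749e-12 m³.

value=7.749e-12 m^3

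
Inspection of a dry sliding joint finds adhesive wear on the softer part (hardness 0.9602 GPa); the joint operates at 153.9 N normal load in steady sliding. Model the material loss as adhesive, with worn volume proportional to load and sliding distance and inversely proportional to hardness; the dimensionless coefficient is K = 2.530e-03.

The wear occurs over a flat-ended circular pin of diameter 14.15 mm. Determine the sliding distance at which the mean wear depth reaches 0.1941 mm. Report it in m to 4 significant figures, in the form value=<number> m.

The algebra runs at exact precision, and intermediate values are shown rounded, and a lone final rounding: four significant digits.
Hardness H = 0.9602 GPa = 9.602e+08 Pa.
Pin diameter d = 14.15 mm = 0.01415 m. Contact area A = π·d²/4 = π·(0.01415 m)²/4 = 1.573e-04 m².
Depth limit h_lim = 0.1941 mm = 1.941e-04 m.
SI base units throughout: W = 153.9 N, H = 9.602e+08 Pa, K = 2.530e-03.
At the depth limit, V_lim = h_lim·A = 1.941e-04 · 1.573e-04 = 3.052e-08 m³.
So the life L = V_lim·H/(K·W) = 3.052e-08 · 9.602e+08 / (2.530e-03 · 153.9) = 75.27 m.

value=75.27 m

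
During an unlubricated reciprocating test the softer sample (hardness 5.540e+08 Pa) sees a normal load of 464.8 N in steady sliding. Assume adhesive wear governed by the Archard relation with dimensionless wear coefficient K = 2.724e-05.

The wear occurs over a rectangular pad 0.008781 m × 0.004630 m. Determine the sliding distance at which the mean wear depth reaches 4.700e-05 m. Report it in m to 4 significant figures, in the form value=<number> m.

value=83.61 m

Intermediate values are shown rounded — all working math holds exact precision — rounded once at the end: 4 significant digits.
Convert: Contact area A = 0.008781 m × 0.004630 m = 4.066e-05 m².
As SI base values: W = 464.8 N, H = 5.540e+08 Pa, K = 2.724e-05.
At the depth limit, V_lim = h_lim·A = 4.700e-05 · 4.066e-05 = 1.911e-09 m³.
Life L = V_lim·H/(K·W) = 1.911e-09 · 5.540e+08 / (2.724e-05 · 464.8) = 83.61 m.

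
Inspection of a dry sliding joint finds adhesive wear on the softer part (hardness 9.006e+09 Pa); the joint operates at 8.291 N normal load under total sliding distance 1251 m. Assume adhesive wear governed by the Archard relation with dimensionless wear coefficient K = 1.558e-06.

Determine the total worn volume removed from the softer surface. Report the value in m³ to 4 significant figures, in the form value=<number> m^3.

Shown intermediates are rounded — all arithmetic runs at exact precision. Rounded just once, at four significant figures.
Collected in SI base units: W = 8.291 N, H = 9.006e+09 Pa, K = 1.558e-06.
Worn volume V = K·W·L/H = 1.558e-06 · 8.291 · 1251 / 9.006e+09 = 1.794e-12 m³.

value=1.794e-12 m^3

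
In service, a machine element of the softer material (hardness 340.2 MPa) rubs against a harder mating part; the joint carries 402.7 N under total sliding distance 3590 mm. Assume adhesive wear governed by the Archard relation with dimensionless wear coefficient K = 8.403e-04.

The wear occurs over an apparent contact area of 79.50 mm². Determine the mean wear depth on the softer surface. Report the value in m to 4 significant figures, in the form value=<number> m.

value=4.492e-05 m

All arithmetic runs at exact precision; printed values are rounded. Rounded once at the end to four significant digits.
Convert: Distance L = 3590 mm = 3.590 m.
Convert: Hardness H = 340.2 MPa = 3.402e+08 Pa.
Convert: Contact area A = 79.50 mm² = 7.950e-05 m².
Restated in SI base units: W = 402.7 N, H = 3.402e+08 Pa, K = 8.403e-04.
Archard volume V = K·W·L/H = 8.403e-04 · 402.7 · 3.590 / 3.402e+08 = 3.571e-09 m³.
Mean depth h = V/A = 3.571e-09 / 7.950e-05 = 4.492e-05 m.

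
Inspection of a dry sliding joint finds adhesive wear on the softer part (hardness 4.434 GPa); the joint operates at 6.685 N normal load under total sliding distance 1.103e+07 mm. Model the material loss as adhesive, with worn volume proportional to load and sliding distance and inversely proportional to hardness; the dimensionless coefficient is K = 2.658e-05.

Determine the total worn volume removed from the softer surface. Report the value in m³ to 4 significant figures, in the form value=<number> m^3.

Intermediate values are shown rounded. The algebra keeps full float precision. Rounded just once, at 4 significant digits.
Convert: Path length L = 1.103e+07 mm = 1.103e+04 m.
Convert: Hardness H = 4.434 GPa = 4.434e+09 Pa.
Expressed in SI base units: W = 6.685 N, H = 4.434e+09 Pa, K = 2.658e-05.
Worn volume V = K·W·L/H = 2.658e-05 · 6.685 · 1.103e+04 / 4.434e+09 = 4.420e-10 m³.

value=4.420e-10 m^3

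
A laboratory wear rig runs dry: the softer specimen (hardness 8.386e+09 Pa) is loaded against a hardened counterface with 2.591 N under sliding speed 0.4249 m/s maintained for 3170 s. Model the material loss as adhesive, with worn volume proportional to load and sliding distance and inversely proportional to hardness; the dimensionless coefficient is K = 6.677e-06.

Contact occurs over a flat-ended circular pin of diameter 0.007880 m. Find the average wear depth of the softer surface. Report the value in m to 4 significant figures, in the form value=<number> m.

value=5.698e-08 m

The computation keeps exact precision; quoted intermediates are rounded; one last rounding: four significant digits.
Convert: The distance L = v·t = 0.4249 m/s × 3170 s = 1347 m.
Convert: Contact area A = π·d²/4 = π·(0.007880 m)²/4 = 4.877e-05 m².
In SI base units, W = 2.591 N, H = 8.386e+09 Pa, K = 6.677e-06.
Apply Archard: V = K·W·L/H = 6.677e-06 · 2.591 · 1347 / 8.386e+09 = 2.779e-12 m³.
Wear depth h = V/A = 2.779e-12 / 4.877e-05 = 5.698e-08 m.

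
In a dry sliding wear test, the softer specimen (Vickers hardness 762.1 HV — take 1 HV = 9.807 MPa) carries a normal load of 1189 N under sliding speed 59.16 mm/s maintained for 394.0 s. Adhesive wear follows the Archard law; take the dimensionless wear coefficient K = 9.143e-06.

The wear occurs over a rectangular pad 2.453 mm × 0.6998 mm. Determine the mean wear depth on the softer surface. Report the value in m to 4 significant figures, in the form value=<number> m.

value=1.975e-05 m

The computation maintains full precision; shown intermediates are rounded — rounded just once, at four significant figures.
Sliding speed v = 59.16 mm/s = 0.05916 m/s. The distance L = v·t = 0.05916 m/s × 394.0 s = 23.31 m.
Hardness H = 762.1 HV × 9.807 MPa/HV = 7474 MPa = 7.474e+09 Pa.
Pad sides 2.453 mm × 0.6998 mm = 2.453e-03 m × 6.998e-04 m. Contact area A = 2.453e-03 m × 6.998e-04 m = 1.717e-06 m².
Working in SI base units: W = 1189 N, H = 7.474e+09 Pa, K = 9.143e-06.
Volume removed: V = K·W·L/H = 9.143e-06 · 1189 · 23.31 / 7.474e+09 = 3.390e-11 m³.
Depth of wear h = V/A = 3.390e-11 / 1.717e-06 = 1.975e-05 m.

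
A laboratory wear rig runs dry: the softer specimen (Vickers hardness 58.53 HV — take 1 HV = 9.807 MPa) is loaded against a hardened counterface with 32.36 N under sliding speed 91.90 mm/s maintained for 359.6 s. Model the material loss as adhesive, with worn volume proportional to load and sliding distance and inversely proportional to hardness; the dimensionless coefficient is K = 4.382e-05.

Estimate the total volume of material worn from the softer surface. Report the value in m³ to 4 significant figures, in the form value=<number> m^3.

value=8.164e-11 m^3

The computation keeps exact precision. Shown intermediates are rounded; one final rounding: 4 significant figures.
Sliding speed v = 91.90 mm/s = 0.09190 m/s. The distance L = v·t = 0.09190 m/s × 359.6 s = 33.05 m.
Hardness H = 58.53 HV × 9.807 MPa/HV = 574.0 MPa = 5.740e+08 Pa.
SI base units throughout: W = 32.36 N, H = 5.740e+08 Pa, K = 4.382e-05.
The Archard volume V = K·W·L/H = 4.382e-05 · 32.36 · 33.05 / 5.740e+08 = 8.164e-11 m³.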